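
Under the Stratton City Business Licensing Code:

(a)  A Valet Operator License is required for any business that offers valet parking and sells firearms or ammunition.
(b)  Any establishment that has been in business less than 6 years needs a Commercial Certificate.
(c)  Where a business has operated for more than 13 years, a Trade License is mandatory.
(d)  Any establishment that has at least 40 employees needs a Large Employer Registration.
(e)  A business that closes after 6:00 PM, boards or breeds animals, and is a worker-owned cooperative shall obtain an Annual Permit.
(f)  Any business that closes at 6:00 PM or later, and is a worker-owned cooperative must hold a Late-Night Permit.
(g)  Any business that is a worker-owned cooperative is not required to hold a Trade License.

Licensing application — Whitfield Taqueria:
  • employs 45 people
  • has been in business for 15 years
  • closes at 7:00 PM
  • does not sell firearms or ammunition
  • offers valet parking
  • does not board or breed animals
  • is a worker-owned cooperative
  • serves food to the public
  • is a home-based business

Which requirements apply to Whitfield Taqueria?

Large Employer Registration, Late-Night Permit

(a) offers valet parking; does not sell firearms or ammunition → Valet Operator License not required.
(b) years in business 15 ≥ 6 → Commercial Certificate not required.
(c) years in business 15 > 13 → Trade License required.
(d) employees 45 ≥ 40 → Large Employer Registration required.
(e) closes 7:00 PM, after 6:00 PM; does not board or breed animals; is a worker-owned cooperative → Annual Permit not required.
(f) closes 7:00 PM, after 6:00 PM; is a worker-owned cooperative → Late-Night Permit required.
(g) is a worker-owned cooperative → exempt from Trade License.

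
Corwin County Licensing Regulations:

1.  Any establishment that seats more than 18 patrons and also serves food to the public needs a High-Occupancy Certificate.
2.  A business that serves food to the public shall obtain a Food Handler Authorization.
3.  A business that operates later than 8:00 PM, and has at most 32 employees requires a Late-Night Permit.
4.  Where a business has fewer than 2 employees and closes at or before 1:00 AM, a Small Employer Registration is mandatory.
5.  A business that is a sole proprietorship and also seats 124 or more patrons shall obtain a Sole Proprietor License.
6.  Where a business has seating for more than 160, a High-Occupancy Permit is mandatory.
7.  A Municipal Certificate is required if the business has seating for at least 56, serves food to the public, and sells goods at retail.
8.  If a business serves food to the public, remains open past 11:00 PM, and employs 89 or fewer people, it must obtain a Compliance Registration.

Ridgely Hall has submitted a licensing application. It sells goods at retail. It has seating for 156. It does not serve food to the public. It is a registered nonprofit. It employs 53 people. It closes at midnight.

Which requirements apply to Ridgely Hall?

1. seating 156 > 18; does not serve food to the public → High-Occupancy Certificate not required.
2. does not serve food to the public → Food Handler Authorization not required.
3. closes midnight, after 8:00 PM; employees 53 > 32 → Late-Night Permit not required.
4. employees 53 ≥ 2; closes midnight, at/before 1:00 AM → Small Employer Registration not required.
5. is a registered nonprofit (not: is a sole proprietorship); seating 156 ≥ 124 → Sole Proprietor License not required.
6. seating 156 ≤ 160 → High-Occupancy Permit not required.
7. seating 156 ≥ 56; does not serve food to the public; sells goods at retail → Municipal Certificate not required.
8. does not serve food to the public; closes midnight, after 11:00 PM; employees 53 ≤ 89 → Compliance Registration not required.

None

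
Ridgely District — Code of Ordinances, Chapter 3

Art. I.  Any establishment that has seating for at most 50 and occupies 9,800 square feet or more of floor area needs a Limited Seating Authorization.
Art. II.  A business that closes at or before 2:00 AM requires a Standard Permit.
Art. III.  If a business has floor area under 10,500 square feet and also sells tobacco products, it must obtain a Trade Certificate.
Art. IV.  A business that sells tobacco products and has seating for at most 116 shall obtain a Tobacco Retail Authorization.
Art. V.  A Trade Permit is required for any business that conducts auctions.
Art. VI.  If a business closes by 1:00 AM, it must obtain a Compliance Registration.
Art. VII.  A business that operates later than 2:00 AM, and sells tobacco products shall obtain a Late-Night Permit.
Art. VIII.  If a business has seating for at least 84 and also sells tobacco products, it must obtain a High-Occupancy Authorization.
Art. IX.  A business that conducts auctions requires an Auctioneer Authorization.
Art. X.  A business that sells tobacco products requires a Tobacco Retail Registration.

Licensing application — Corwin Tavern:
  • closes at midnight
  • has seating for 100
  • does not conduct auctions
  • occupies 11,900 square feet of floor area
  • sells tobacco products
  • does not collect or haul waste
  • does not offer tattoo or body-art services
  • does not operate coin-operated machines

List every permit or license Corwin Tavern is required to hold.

Art. I. seating 100 > 50; floor area 11,900 square feet ≥ 9,800 square feet → Limited Seating Authorization not required.
Art. II. closes midnight, at/before 2:00 AM → Standard Permit required.
Art. III. floor area 11,900 square feet ≥ 10,500 square feet; sells tobacco products → Trade Certificate not required.
Art. IV. sells tobacco products; seating 100 ≤ 116 → Tobacco Retail Authorization required.
Art. V. does not conduct auctions → Trade Permit not required.
Art. VI. closes midnight, at/before 1:00 AM → Compliance Registration required.
Art. VII. closes midnight, at/before 2:00 AM; sells tobacco products → Late-Night Permit not required.
Art. VIII. seating 100 ≥ 84; sells tobacco products → High-Occupancy Authorization required.
Art. IX. does not conduct auctions → Auctioneer Authorization not required.
Art. X. sells tobacco products → Tobacco Retail Registration required.

Compliance Registration, High-Occupancy Authorization, Standard Permit, Tobacco Retail Authorization, Tobacco Retail Registration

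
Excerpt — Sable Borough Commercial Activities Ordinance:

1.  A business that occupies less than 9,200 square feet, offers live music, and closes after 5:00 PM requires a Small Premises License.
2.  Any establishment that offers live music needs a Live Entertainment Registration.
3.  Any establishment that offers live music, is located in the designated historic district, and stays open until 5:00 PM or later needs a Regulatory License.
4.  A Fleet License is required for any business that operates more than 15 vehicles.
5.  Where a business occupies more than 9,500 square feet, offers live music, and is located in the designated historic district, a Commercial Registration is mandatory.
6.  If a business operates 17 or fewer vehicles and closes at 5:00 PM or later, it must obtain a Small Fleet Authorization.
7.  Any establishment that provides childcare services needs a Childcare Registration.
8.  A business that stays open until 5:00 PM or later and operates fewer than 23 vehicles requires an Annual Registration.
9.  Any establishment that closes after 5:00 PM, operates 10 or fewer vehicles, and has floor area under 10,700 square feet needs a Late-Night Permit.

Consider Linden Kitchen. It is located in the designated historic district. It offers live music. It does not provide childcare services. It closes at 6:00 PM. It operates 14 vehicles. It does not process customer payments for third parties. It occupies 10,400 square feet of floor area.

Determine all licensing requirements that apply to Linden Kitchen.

Annual Registration, Commercial Registration, Live Entertainment Registration, Regulatory License, Small Fleet Authorization

1. floor area 10,400 square feet ≥ 9,200 square feet; offers live music; closes 6:00 PM, after 5:00 PM → Small Premises License not required.
2. offers live music → Live Entertainment Registration required.
3. offers live music; is located in the designated historic district; closes 6:00 PM, after 5:00 PM → Regulatory License required.
4. vehicles 14 ≤ 15 → Fleet License not required.
5. floor area 10,400 square feet > 9,500 square feet; offers live music; is located in the designated historic district → Commercial Registration required.
6. vehicles 14 ≤ 17; closes 6:00 PM, after 5:00 PM → Small Fleet Authorization required.
7. does not provide childcare services → Childcare Registration not required.
8. closes 6:00 PM, after 5:00 PM; vehicles 14 < 23 → Annual Registration required.
9. closes 6:00 PM, after 5:00 PM; vehicles 14 > 10; floor area 10,400 square feet < 10,700 square feet → Late-Night Permit not required.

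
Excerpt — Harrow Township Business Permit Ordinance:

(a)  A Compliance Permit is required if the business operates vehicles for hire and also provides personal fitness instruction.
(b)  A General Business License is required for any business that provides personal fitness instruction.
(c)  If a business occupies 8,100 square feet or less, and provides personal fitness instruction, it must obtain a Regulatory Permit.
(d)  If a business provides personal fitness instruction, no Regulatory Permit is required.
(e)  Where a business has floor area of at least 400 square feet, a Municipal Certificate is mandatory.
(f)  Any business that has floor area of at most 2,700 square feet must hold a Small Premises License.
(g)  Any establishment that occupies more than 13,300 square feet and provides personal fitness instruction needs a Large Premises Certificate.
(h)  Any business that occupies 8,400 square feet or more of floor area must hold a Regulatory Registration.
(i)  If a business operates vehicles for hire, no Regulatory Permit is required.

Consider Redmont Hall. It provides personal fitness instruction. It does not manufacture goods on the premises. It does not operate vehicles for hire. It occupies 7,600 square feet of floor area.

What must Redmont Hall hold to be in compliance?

General Business License, Municipal Certificate

(a) does not operate vehicles for hire; provides personal fitness instruction → Compliance Permit not required.
(b) provides personal fitness instruction → General Business License required.
(c) floor area 7,600 square feet ≤ 8,100 square feet; provides personal fitness instruction → Regulatory Permit required.
(d) provides personal fitness instruction → exempt from Regulatory Permit.
(e) floor area 7,600 square feet ≥ 400 square feet → Municipal Certificate required.
(f) floor area 7,600 square feet > 2,700 square feet → Small Premises License not required.
(g) floor area 7,600 square feet ≤ 13,300 square feet; provides personal fitness instruction → Large Premises Certificate not required.
(h) floor area 7,600 square feet < 8,400 square feet → Regulatory Registration not required.
(i) does not operate vehicles for hire → Regulatory Permit exemption does not apply.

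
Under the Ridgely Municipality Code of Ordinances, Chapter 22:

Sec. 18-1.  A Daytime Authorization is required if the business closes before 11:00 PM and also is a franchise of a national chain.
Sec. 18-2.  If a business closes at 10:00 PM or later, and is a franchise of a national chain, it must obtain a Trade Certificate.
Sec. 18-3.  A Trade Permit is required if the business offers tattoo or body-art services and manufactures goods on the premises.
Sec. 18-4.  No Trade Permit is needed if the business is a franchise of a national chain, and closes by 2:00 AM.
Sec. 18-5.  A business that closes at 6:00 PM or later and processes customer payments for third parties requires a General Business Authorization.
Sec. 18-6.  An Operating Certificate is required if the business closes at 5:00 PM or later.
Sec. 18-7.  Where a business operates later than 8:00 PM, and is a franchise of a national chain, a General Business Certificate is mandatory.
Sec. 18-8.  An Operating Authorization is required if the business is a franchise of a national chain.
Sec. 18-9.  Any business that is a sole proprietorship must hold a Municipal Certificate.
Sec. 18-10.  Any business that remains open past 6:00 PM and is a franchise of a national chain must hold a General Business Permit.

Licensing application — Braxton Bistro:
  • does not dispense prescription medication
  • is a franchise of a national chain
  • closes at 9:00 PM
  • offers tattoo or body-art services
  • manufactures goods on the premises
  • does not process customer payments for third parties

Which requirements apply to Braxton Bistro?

Daytime Authorization, General Business Certificate, General Business Permit, Operating Authorization, Operating Certificate

Sec. 18-1. closes 9:00 PM, at/before 11:00 PM; is a franchise of a national chain → Daytime Authorization required.
Sec. 18-2. closes 9:00 PM, at/before 10:00 PM; is a franchise of a national chain → Trade Certificate not required.
Sec. 18-3. offers tattoo or body-art services; manufactures goods on the premises → Trade Permit required.
Sec. 18-4. is a franchise of a national chain; closes 9:00 PM, at/before 2:00 AM → exempt from Trade Permit.
Sec. 18-5. closes 9:00 PM, after 6:00 PM; does not process customer payments for third parties → General Business Authorization not required.
Sec. 18-6. closes 9:00 PM, after 5:00 PM → Operating Certificate required.
Sec. 18-7. closes 9:00 PM, after 8:00 PM; is a franchise of a national chain → General Business Certificate required.
Sec. 18-8. is a franchise of a national chain → Operating Authorization required.
Sec. 18-9. is a franchise of a national chain (not: is a sole proprietorship) → Municipal Certificate not required.
Sec. 18-10. closes 9:00 PM, after 6:00 PM; is a franchise of a national chain → General Business Permit required.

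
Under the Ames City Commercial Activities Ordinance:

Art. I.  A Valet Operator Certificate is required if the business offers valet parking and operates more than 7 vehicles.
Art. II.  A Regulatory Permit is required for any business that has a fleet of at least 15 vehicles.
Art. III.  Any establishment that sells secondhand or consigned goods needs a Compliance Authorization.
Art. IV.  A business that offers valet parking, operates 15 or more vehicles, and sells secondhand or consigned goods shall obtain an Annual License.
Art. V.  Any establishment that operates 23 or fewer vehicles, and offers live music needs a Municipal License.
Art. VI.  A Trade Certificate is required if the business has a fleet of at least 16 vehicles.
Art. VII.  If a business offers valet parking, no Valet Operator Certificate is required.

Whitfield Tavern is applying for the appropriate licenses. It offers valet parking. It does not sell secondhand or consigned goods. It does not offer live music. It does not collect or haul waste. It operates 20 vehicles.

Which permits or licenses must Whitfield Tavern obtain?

Art. I. offers valet parking; vehicles 20 > 7 → Valet Operator Certificate required.
Art. II. vehicles 20 ≥ 15 → Regulatory Permit required.
Art. III. does not sell secondhand or consigned goods → Compliance Authorization not required.
Art. IV. offers valet parking; vehicles 20 ≥ 15; does not sell secondhand or consigned goods → Annual License not required.
Art. V. vehicles 20 ≤ 23; does not offer live music → Municipal License not required.
Art. VI. vehicles 20 ≥ 16 → Trade Certificate required.
Art. VII. offers valet parking → exempt from Valet Operator Certificate.

Regulatory Permit, Trade Certificate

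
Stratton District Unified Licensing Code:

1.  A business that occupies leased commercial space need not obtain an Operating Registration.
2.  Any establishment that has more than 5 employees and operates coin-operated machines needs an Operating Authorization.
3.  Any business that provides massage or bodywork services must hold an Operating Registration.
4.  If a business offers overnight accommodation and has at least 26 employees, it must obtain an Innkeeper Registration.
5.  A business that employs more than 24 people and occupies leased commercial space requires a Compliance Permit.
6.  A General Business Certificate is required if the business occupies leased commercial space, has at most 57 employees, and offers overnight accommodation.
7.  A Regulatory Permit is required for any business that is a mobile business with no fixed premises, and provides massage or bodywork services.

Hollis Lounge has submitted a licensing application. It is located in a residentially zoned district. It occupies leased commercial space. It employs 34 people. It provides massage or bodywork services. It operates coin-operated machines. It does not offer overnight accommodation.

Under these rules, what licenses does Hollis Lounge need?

1. occupies leased commercial space → exempt from Operating Registration.
2. employees 34 > 5; operates coin-operated machines → Operating Authorization required.
3. provides massage or bodywork services → Operating Registration required.
4. does not offer overnight accommodation; employees 34 ≥ 26 → Innkeeper Registration not required.
5. employees 34 > 24; occupies leased commercial space → Compliance Permit required.
6. occupies leased commercial space; employees 34 ≤ 57; does not offer overnight accommodation → General Business Certificate not required.
7. occupies leased commercial space (not: is a mobile business with no fixed premises); provides massage or bodywork services → Regulatory Permit not required.

Compliance Permit, Operating Authorization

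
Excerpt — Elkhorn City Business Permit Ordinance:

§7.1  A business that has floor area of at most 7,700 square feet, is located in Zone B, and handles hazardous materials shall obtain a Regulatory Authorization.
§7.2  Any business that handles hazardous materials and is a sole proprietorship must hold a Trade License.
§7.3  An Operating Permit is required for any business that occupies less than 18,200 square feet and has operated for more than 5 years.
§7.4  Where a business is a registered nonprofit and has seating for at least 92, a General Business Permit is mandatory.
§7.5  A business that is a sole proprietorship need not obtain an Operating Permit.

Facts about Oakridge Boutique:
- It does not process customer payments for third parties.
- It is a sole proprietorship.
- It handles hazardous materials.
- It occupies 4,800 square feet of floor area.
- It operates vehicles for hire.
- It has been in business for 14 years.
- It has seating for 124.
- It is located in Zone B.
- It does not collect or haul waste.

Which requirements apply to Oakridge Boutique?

Regulatory Authorization, Trade License

§7.1 floor area 4,800 square feet ≤ 7,700 square feet; is located in Zone B; handles hazardous materials → Regulatory Authorization required.
§7.2 handles hazardous materials; is a sole proprietorship → Trade License required.
§7.3 floor area 4,800 square feet < 18,200 square feet; years in business 14 > 5 → Operating Permit required.
§7.4 is a sole proprietorship (not: is a registered nonprofit); seating 124 ≥ 92 → General Business Permit not required.
§7.5 is a sole proprietorship → exempt from Operating Permit.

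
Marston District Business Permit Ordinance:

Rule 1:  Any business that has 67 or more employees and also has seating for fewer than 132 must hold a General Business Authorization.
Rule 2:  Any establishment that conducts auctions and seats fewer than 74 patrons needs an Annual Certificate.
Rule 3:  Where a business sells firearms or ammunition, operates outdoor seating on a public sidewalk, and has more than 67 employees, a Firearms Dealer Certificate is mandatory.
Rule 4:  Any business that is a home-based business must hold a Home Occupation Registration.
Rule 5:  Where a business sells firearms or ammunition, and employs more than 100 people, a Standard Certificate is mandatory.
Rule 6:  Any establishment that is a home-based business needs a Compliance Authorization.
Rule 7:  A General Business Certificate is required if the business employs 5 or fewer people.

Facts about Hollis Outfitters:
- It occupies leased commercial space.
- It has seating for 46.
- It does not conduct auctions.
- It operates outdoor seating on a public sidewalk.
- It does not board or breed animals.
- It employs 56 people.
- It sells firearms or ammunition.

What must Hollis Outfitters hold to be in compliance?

Rule 1: employees 56 < 67; seating 46 < 132 → General Business Authorization not required.
Rule 2: does not conduct auctions; seating 46 < 74 → Annual Certificate not required.
Rule 3: sells firearms or ammunition; operates outdoor seating on a public sidewalk; employees 56 ≤ 67 → Firearms Dealer Certificate not required.
Rule 4: occupies leased commercial space (not: is a home-based business) → Home Occupation Registration not required.
Rule 5: sells firearms or ammunition; employees 56 ≤ 100 → Standard Certificate not required.
Rule 6: occupies leased commercial space (not: is a home-based business) → Compliance Authorization not required.
Rule 7: employees 56 > 5 → General Business Certificate not required.

None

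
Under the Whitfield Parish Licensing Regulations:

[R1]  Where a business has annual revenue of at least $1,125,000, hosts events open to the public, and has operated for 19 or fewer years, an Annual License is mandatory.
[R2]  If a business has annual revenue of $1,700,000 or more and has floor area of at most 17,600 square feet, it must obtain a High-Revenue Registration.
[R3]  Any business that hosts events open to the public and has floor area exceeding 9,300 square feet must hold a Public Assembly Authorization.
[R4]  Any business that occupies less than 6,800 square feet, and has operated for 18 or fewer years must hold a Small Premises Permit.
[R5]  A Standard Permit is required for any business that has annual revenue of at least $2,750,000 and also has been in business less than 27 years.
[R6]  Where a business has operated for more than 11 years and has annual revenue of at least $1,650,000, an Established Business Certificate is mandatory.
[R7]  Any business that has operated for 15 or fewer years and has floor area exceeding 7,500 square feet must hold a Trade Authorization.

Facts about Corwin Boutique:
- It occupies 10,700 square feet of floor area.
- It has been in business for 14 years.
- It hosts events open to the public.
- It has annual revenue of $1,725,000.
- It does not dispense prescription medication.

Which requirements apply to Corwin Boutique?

Annual License, Established Business Certificate, High-Revenue Registration, Public Assembly Authorization, Trade Authorization

[R1] revenue $1,725,000 ≥ $1,125,000; hosts events open to the public; years in business 14 ≤ 19 → Annual License required.
[R2] revenue $1,725,000 ≥ $1,700,000; floor area 10,700 square feet ≤ 17,600 square feet → High-Revenue Registration required.
[R3] hosts events open to the public; floor area 10,700 square feet > 9,300 square feet → Public Assembly Authorization required.
[R4] floor area 10,700 square feet ≥ 6,800 square feet; years in business 14 ≤ 18 → Small Premises Permit not required.
[R5] revenue $1,725,000 < $2,750,000; years in business 14 < 27 → Standard Permit not required.
[R6] years in business 14 > 11; revenue $1,725,000 ≥ $1,650,000 → Established Business Certificate required.
[R7] years in business 14 ≤ 15; floor area 10,700 square feet > 7,500 square feet → Trade Authorization required.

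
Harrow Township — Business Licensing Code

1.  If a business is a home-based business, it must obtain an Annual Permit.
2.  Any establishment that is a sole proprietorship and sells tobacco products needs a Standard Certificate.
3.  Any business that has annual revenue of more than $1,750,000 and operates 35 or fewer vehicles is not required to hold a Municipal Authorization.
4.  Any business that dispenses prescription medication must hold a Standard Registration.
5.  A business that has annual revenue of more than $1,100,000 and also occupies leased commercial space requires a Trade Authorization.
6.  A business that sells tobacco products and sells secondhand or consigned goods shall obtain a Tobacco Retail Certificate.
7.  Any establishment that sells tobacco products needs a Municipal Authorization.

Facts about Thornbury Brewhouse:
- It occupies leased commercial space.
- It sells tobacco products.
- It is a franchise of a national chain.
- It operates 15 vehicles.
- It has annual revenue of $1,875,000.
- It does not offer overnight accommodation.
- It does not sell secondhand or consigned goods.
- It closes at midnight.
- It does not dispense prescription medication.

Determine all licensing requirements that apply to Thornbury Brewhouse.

Trade Authorization

1. occupies leased commercial space (not: is a home-based business) → Annual Permit not required.
2. is a franchise of a national chain (not: is a sole proprietorship); sells tobacco products → Standard Certificate not required.
3. revenue $1,875,000 > $1,750,000; vehicles 15 ≤ 35 → exempt from Municipal Authorization.
4. does not dispense prescription medication → Standard Registration not required.
5. revenue $1,875,000 > $1,100,000; occupies leased commercial space → Trade Authorization required.
6. sells tobacco products; does not sell secondhand or consigned goods → Tobacco Retail Certificate not required.
7. sells tobacco products → Municipal Authorization required.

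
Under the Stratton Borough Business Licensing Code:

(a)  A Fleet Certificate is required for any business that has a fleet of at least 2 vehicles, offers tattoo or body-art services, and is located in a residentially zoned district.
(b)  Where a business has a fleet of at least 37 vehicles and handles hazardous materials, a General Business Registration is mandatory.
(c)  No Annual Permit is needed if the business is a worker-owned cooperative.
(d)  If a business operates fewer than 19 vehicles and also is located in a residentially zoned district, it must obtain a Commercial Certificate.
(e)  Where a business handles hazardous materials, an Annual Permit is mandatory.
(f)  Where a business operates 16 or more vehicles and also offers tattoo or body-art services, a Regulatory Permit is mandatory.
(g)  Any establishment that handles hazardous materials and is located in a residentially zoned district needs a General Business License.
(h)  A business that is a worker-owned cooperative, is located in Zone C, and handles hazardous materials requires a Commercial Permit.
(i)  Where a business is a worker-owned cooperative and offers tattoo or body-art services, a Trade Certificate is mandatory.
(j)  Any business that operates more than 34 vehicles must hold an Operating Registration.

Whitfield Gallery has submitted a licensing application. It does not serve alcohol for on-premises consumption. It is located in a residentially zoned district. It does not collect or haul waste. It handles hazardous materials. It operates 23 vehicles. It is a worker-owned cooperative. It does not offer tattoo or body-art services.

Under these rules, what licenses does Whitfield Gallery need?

General Business License

(a) vehicles 23 ≥ 2; does not offer tattoo or body-art services; is located in a residentially zoned district → Fleet Certificate not required.
(b) vehicles 23 < 37; handles hazardous materials → General Business Registration not required.
(c) is a worker-owned cooperative → exempt from Annual Permit.
(d) vehicles 23 ≥ 19; is located in a residentially zoned district → Commercial Certificate not required.
(e) handles hazardous materials → Annual Permit required.
(f) vehicles 23 ≥ 16; does not offer tattoo or body-art services → Regulatory Permit not required.
(g) handles hazardous materials; is located in a residentially zoned district → General Business License required.
(h) is a worker-owned cooperative; is located in a residentially zoned district (not: is located in Zone C); handles hazardous materials → Commercial Permit not required.
(i) is a worker-owned cooperative; does not offer tattoo or body-art services → Trade Certificate not required.
(j) vehicles 23 ≤ 34 → Operating Registration not required.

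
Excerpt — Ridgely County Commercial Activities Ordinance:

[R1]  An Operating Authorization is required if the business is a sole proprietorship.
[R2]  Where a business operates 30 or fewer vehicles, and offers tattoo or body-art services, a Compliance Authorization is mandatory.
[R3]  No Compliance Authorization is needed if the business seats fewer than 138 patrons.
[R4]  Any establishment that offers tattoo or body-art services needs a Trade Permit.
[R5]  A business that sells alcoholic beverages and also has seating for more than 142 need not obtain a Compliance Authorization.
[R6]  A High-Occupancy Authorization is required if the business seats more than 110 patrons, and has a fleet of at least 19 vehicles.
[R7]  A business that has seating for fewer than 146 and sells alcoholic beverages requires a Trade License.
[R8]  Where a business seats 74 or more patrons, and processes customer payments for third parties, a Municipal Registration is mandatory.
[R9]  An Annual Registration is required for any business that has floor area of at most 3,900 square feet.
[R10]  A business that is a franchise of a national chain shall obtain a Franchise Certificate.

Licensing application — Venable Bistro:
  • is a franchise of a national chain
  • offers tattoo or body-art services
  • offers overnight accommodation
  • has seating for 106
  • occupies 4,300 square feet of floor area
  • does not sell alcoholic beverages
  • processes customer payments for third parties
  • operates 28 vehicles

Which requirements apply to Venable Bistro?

[R1] is a franchise of a national chain (not: is a sole proprietorship) → Operating Authorization not required.
[R2] vehicles 28 ≤ 30; offers tattoo or body-art services → Compliance Authorization required.
[R3] seating 106 < 138 → exempt from Compliance Authorization.
[R4] offers tattoo or body-art services → Trade Permit required.
[R5] does not sell alcoholic beverages; seating 106 ≤ 142 → Compliance Authorization exemption does not apply.
[R6] seating 106 ≤ 110; vehicles 28 ≥ 19 → High-Occupancy Authorization not required.
[R7] seating 106 < 146; does not sell alcoholic beverages → Trade License not required.
[R8] seating 106 ≥ 74; processes customer payments for third parties → Municipal Registration required.
[R9] floor area 4,300 square feet > 3,900 square feet → Annual Registration not required.
[R10] is a franchise of a national chain → Franchise Certificate required.

Franchise Certificate, Municipal Registration, Trade Permit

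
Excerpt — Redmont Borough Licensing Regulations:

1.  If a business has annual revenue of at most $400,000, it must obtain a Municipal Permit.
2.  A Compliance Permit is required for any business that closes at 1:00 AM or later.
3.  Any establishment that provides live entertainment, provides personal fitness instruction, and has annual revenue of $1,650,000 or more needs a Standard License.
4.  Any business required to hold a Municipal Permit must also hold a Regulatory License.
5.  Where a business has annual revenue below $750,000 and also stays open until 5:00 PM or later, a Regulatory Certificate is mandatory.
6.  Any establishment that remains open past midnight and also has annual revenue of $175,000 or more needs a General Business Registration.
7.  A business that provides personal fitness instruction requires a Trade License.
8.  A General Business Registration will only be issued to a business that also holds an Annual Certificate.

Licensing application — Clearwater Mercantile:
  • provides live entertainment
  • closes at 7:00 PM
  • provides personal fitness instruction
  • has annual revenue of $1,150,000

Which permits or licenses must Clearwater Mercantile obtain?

1. revenue $1,150,000 > $400,000 → Municipal Permit not required.
2. closes 7:00 PM, at/before 1:00 AM → Compliance Permit not required.
3. provides live entertainment; provides personal fitness instruction; revenue $1,150,000 < $1,650,000 → Standard License not required.
4. Municipal Permit is not required → no effect.
5. revenue $1,150,000 ≥ $750,000; closes 7:00 PM, after 5:00 PM → Regulatory Certificate not required.
6. closes 7:00 PM, at/before midnight; revenue $1,150,000 ≥ $175,000 → General Business Registration not required.
7. provides personal fitness instruction → Trade License required.
8. General Business Registration is not required → no effect.

Trade License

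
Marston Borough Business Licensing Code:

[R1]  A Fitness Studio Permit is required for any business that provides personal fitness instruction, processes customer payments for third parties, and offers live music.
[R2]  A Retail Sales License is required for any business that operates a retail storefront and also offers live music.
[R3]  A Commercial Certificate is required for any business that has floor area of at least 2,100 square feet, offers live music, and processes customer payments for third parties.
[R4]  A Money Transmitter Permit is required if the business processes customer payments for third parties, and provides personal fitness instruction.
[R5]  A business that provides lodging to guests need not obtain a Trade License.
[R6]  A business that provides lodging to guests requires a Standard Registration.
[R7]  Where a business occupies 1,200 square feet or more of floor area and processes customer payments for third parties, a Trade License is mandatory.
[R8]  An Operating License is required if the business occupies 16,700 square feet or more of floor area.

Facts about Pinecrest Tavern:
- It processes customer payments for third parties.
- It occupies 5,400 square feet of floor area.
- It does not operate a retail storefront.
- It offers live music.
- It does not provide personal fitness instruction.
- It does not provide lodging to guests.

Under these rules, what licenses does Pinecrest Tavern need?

Commercial Certificate, Trade License

[R1] does not provide personal fitness instruction; processes customer payments for third parties; offers live music → Fitness Studio Permit not required.
[R2] does not operate a retail storefront; offers live music → Retail Sales License not required.
[R3] floor area 5,400 square feet ≥ 2,100 square feet; offers live music; processes customer payments for third parties → Commercial Certificate required.
[R4] processes customer payments for third parties; does not provide personal fitness instruction → Money Transmitter Permit not required.
[R5] does not provide lodging to guests → Trade License exemption does not apply.
[R6] does not provide lodging to guests → Standard Registration not required.
[R7] floor area 5,400 square feet ≥ 1,200 square feet; processes customer payments for third parties → Trade License required.
[R8] floor area 5,400 square feet < 16,700 square feet → Operating License not required.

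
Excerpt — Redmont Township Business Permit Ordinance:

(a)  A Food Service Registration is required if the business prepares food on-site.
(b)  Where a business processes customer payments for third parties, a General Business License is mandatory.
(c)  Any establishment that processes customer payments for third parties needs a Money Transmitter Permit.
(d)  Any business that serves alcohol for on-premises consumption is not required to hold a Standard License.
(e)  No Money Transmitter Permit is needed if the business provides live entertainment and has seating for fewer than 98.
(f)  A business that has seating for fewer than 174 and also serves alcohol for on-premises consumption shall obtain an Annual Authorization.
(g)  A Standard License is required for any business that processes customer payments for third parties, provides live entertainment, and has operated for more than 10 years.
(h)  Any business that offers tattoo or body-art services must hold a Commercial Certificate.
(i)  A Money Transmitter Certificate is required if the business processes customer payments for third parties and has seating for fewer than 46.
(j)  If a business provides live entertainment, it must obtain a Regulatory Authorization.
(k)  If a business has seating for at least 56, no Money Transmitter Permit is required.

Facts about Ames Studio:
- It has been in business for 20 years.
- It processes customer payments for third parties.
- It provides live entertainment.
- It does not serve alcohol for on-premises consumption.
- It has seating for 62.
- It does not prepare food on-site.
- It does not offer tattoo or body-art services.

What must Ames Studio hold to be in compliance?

General Business License, Regulatory Authorization, Standard License

(a) does not prepare food on-site → Food Service Registration not required.
(b) processes customer payments for third parties → General Business License required.
(c) processes customer payments for third parties → Money Transmitter Permit required.
(d) does not serve alcohol for on-premises consumption → Standard License exemption does not apply.
(e) provides live entertainment; seating 62 < 98 → exempt from Money Transmitter Permit.
(f) seating 62 < 174; does not serve alcohol for on-premises consumption → Annual Authorization not required.
(g) processes customer payments for third parties; provides live entertainment; years in business 20 > 10 → Standard License required.
(h) does not offer tattoo or body-art services → Commercial Certificate not required.
(i) processes customer payments for third parties; seating 62 ≥ 46 → Money Transmitter Certificate not required.
(j) provides live entertainment → Regulatory Authorization required.
(k) seating 62 ≥ 56 → exempt from Money Transmitter Permit.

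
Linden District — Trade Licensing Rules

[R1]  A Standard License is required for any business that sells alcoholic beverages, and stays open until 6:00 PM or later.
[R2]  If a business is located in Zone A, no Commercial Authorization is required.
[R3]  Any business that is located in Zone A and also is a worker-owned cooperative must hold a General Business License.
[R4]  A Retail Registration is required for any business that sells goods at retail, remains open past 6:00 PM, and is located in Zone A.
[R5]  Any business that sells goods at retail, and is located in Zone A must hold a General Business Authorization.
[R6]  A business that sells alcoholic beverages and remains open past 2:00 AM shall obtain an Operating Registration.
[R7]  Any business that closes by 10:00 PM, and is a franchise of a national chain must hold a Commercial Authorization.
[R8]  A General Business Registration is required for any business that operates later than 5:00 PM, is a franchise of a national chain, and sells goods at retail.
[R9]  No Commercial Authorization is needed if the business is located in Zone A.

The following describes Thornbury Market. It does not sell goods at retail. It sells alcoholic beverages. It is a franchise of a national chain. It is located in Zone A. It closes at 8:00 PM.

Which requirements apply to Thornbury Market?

Standard License

[R1] sells alcoholic beverages; closes 8:00 PM, after 6:00 PM → Standard License required.
[R2] is located in Zone A → exempt from Commercial Authorization.
[R3] is located in Zone A; is a franchise of a national chain (not: is a worker-owned cooperative) → General Business License not required.
[R4] does not sell goods at retail; closes 8:00 PM, after 6:00 PM; is located in Zone A → Retail Registration not required.
[R5] does not sell goods at retail; is located in Zone A → General Business Authorization not required.
[R6] sells alcoholic beverages; closes 8:00 PM, at/before 2:00 AM → Operating Registration not required.
[R7] closes 8:00 PM, at/before 10:00 PM; is a franchise of a national chain → Commercial Authorization required.
[R8] closes 8:00 PM, after 5:00 PM; is a franchise of a national chain; does not sell goods at retail → General Business Registration not required.
[R9] is located in Zone A → exempt from Commercial Authorization.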